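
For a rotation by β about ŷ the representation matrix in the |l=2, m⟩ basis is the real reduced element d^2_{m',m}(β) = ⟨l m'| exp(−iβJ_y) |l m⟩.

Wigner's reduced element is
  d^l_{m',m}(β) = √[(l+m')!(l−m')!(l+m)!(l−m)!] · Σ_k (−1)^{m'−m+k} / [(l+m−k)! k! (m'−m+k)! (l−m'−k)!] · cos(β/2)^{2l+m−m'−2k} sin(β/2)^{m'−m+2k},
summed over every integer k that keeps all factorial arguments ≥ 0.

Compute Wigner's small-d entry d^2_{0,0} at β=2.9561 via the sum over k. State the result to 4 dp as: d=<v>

d=0.9490

d^2_{0,0}(β=2.9561) via Wigner's sum:
With c≡cos(β/2)=0.092613 and s≡sin(β/2)=0.995702, N=[2·2·2·2]^{1/2}=4.000000
k: max(0,(0)−(0))=0 … min(2+(0),2−(0))=2
  k=0: (−1)^0·4.0000/(4)·0.0926^4·0.9957^0 = +0.000074
  k=1: (−1)^1·4.0000/(1)·0.0926^2·0.9957^2 = -0.034015
  k=2: (−1)^2·4.0000/(4)·0.0926^0·0.9957^4 = +0.982919
d^2_{0,0}(2.9561) = +0.000074 -0.034015 +0.982919 = +0.948978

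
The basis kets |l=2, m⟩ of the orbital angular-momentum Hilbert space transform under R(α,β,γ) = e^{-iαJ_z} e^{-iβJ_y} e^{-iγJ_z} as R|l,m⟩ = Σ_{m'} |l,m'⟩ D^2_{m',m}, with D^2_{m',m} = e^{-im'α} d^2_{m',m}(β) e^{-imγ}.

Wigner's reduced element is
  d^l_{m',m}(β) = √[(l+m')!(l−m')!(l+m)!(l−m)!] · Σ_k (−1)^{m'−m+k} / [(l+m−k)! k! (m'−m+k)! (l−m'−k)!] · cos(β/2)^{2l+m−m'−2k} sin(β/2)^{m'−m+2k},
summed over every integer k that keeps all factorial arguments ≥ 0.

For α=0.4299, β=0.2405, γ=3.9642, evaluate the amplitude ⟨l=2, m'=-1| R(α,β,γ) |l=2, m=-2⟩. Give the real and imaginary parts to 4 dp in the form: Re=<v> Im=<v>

D^2_{-1,-2}(0.4299,0.2405,3.9642) = e^{-i·-1·0.4299}·d^2_{-1,-2}(0.2405)·e^{-i·-2·3.9642}. Compute d first:
With c≡cos(β/2)=0.992779 and s≡sin(β/2)=0.119960, N=[1·6·1·24]^{1/2}=12.000000
k: max(0,(-2)−(-1))=0 … min(2+(-2),2−(-1))=0
  k=0: (−1)^1·12.0000/(6)·0.9928^3·0.1200^1 = -0.234761
d^2_{-1,-2}(0.2405) = -0.234761
Phases: e^{-i·(-1)·0.4299}=+0.909007+0.416780i, e^{-i·(-2)·3.9642}=-0.074350+0.997232i ⇒ D=+0.113439-0.205534i

Re=0.1134 Im=-0.2055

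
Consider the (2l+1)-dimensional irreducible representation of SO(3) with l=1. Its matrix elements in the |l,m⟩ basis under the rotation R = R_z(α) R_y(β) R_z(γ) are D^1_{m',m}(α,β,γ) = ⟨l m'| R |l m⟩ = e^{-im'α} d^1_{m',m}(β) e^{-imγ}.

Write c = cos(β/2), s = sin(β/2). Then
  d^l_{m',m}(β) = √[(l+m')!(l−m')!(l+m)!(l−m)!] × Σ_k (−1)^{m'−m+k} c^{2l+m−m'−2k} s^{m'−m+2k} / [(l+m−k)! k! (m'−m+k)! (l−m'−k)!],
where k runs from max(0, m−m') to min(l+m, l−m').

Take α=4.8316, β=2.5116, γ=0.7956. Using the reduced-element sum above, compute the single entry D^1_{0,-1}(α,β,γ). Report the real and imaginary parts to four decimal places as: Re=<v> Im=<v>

Re=-0.2915 Im=-0.2976

Split into d^1_{0,-1}(β=2.5116) × two z-phases.
Half-angle: c=0.309813, s=0.950798. N=√(1·1·1·2)=1.414214
The bounds max(0,m−m')=0 and min(l+m,l−m')=0 give 1 term
  k=0: (−1)^1·1.4142/(1)·0.3098^1·0.9508^1 = -0.416584
d^1_{0,-1}(2.5116) = -0.416584
Attach z-rotation phases: D = e^{-i(0)(4.8316)}·(-0.416584)·e^{-i(-1)(0.7956)} = -0.291549-0.297559i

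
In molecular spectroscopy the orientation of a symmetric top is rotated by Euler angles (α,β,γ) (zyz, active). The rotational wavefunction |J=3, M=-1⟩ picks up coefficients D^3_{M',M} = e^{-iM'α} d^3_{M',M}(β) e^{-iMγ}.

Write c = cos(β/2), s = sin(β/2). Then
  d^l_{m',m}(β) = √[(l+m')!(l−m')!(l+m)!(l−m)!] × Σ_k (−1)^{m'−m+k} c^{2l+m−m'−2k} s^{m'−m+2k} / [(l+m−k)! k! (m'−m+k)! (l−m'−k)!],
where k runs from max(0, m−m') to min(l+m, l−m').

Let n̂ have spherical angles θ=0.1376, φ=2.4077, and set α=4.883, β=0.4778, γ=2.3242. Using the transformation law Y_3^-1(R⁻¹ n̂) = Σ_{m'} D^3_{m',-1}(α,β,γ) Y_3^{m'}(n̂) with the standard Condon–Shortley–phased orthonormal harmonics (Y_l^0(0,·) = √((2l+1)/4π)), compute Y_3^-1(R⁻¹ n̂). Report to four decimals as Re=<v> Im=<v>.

Re=0.2491 Im=-0.3635

Need the full column D^3_{m',-1} for m'=−3..3 at α=4.883, β=0.4778, γ=2.3242.
cos(β/2)=0.971599, sin(β/2)=0.236634
d^3_{-3,-1}: single k=2 term ⇒ +0.193263;  D = -0.058139-0.184310i
d^3_{-2,-1}: k∈[1..2] ⇒ +0.647906 -0.076864 = +0.571042;  D = +0.507518-0.261754i
d^3_{-1,-1}: k∈[0..2] ⇒ +0.841244 -0.399202 +0.017760 = +0.459802;  D = +0.277086+0.366935i
d^3_{0,-1}: k∈[0..2] ⇒ -0.709746 +0.126300 -0.002497 = -0.585943;  D = +0.400858-0.427366i
d^3_{1,-1}: k∈[0..2] ⇒ +0.299401 -0.023680 +0.000176 = +0.275897;  D = -0.230355-0.151842i
d^3_{2,-1}: k∈[0..1] ⇒ -0.076864 +0.002280 = -0.074584;  D = -0.029879+0.068338i
d^3_{3,-1}: single k=0 term ⇒ +0.011464;  D = +0.011131+0.002742i
Y_3^{m'}(θ=0.1376,φ=2.4077) and Σ D·Y over m':
  (-0.0581-0.1843i)·(+0.0006-0.0009i)  (+0.5075-0.2618i)·(+0.0020+0.0189i)  (+0.2771+0.3669i)·(-0.1286-0.1160i)  (+0.4009-0.4274i)·(+0.7045+0.0000i)  (-0.2304-0.1518i)·(+0.1286-0.1160i)  (-0.0299+0.0683i)·(+0.0020-0.0189i)  (+0.0111+0.0027i)·(-0.0006-0.0009i)
Y_3^-1(R⁻¹ n̂) = +0.249101-0.363486i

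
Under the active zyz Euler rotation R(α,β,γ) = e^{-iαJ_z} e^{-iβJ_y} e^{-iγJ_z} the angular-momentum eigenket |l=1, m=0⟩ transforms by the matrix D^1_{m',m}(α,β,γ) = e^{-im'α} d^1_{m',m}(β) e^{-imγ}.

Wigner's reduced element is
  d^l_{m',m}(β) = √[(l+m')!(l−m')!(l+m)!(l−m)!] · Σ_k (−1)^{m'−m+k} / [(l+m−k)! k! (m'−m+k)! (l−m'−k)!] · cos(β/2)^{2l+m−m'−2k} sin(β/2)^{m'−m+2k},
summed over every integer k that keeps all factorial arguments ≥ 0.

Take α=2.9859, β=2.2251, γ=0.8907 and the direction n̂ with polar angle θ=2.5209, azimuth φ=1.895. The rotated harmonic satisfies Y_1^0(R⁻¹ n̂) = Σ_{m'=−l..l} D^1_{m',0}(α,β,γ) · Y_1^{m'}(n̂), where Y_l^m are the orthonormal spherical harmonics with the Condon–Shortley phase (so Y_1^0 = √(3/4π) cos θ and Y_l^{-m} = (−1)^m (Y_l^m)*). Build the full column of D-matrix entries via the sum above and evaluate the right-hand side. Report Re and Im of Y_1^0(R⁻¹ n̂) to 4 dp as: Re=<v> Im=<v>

Re=0.3460 Im=0.0000

Need the full column D^1_{m',0} for m'=−1..1 at α=2.9859, β=2.2251, γ=0.8907.
cos(β/2)=0.442376, sin(β/2)=0.896830
d^1_{-1,0}: single k=1 term ⇒ +0.561069;  D = -0.554283+0.087002i
d^1_{0,0}: k∈[0..1] ⇒ +0.195697 -0.804303 = -0.608607;  D = -0.608607+0.000000i
d^1_{1,0}: single k=0 term ⇒ -0.561069;  D = +0.554283+0.087002i
Y_1^{m'}(θ=2.5209,φ=1.895) and Σ D·Y over m':
  (-0.5543+0.0870i)·(-0.0640-0.1905i)  (-0.6086+0.0000i)·(-0.3975+0.0000i)  (+0.5543+0.0870i)·(+0.0640-0.1905i)
Y_1^0(R⁻¹ n̂) = +0.346003+0.000000i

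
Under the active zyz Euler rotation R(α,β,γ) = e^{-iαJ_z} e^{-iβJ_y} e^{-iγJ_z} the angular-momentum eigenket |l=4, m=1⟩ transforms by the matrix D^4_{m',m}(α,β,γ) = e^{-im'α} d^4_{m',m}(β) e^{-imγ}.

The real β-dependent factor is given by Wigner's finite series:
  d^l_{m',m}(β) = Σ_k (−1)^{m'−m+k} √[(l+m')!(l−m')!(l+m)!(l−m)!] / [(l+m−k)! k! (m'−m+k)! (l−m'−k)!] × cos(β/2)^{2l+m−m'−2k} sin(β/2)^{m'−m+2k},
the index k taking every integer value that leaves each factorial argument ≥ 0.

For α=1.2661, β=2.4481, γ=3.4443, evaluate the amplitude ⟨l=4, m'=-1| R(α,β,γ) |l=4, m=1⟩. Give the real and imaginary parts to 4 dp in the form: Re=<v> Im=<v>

Re=-0.1640 Im=-0.2359

D^4_{-1,1}(1.2661,2.4481,3.4443) = e^{-i·-1·1.2661}·d^4_{-1,1}(2.4481)·e^{-i·1·3.4443}. Compute d first:
c=cos(2.4481/2)=0.339840, s=sin(2.4481/2)=0.940483; N=√[6·120·120·6]=720.000000
The bounds max(0,m−m')=2 and min(l+m,l−m')=5 give 4 terms
  k=2: (−1)^0·720.0000/(72)·0.3398^6·0.9405^2 = +0.013625
  k=3: (−1)^1·720.0000/(24)·0.3398^4·0.9405^4 = -0.313056
  k=4: (−1)^2·720.0000/(48)·0.3398^2·0.9405^6 = +1.198798
  k=5: (−1)^3·720.0000/(720)·0.3398^0·0.9405^8 = -0.612081
d^4_{-1,1}(2.4481) = +0.013625 -0.313056 +1.198798 -0.612081 = +0.287286
Phases: e^{-i·(-1)·1.2661}=+0.300004+0.953938i, e^{-i·(1)·3.4443}=-0.954533+0.298106i ⇒ D=-0.163965-0.235900i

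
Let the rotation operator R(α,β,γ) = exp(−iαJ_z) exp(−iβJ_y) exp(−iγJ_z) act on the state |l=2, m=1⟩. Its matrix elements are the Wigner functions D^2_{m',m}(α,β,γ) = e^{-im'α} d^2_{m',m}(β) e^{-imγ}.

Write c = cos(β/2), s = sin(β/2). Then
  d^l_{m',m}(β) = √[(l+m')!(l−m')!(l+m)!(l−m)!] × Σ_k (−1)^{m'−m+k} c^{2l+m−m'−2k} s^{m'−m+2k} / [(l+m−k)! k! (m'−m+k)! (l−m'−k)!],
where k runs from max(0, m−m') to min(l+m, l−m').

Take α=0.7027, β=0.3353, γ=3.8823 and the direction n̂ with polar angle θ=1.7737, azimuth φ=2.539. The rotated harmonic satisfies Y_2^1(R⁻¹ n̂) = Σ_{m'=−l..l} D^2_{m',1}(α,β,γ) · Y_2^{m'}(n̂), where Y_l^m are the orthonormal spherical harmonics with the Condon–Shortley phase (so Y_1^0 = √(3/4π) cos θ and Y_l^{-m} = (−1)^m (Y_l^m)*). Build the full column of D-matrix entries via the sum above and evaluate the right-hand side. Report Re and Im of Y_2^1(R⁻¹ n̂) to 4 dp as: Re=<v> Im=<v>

Need the full column D^2_{m',1} for m'=−2..2 at α=0.7027, β=0.3353, γ=3.8823.
cos(β/2)=0.985980, sin(β/2)=0.166866
d^2_{-2,1}: single k=3 term ⇒ +0.009162;  D = -0.007212-0.005651i
d^2_{-1,1}: k∈[2..3] ⇒ +0.081207 -0.000775 = +0.080431;  D = -0.080373+0.003056i
d^2_{0,1}: k∈[1..2] ⇒ +0.391784 -0.011221 = +0.380563;  D = -0.280852+0.256808i
d^2_{1,1}: k∈[0..1] ⇒ +0.945087 -0.081207 = +0.863880;  D = -0.109751+0.856880i
d^2_{2,1}: single k=0 term ⇒ -0.319890;  D = -0.174051-0.268395i
Y_2^{m'}(θ=1.7737,φ=2.539) and Σ D·Y over m':
  (-0.0072-0.0057i)·(+0.1325+0.3461i)  (-0.0804+0.0031i)·(+0.1256+0.0864i)  (-0.2809+0.2568i)·(-0.2770+0.0000i)  (-0.1098+0.8569i)·(-0.1256+0.0864i)  (-0.1741-0.2684i)·(+0.1325-0.3461i)
Y_2^1(R⁻¹ n̂) = -0.107793-0.173391i

Re=-0.1078 Im=-0.1734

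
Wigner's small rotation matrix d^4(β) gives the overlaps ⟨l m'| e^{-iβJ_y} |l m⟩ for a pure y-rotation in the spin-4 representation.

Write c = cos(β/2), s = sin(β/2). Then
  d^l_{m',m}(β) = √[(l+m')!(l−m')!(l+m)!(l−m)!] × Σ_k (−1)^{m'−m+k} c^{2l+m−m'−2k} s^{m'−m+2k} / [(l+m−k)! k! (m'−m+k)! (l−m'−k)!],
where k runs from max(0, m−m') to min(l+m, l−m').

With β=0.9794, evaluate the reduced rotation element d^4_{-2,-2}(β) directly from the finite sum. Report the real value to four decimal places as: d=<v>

d=-0.4408

d^4_{-2,-2}(β=0.9794) via Wigner's sum:
c=cos(0.9794/2)=0.882474, s=sin(0.9794/2)=0.470361; N=√[2·720·2·720]=1440.000000
Admissible k: 0..2 (factorial args all ≥0)
  k=0: (−1)^0·1440.0000/(1440)·0.8825^8·0.4704^0 = +0.367803
  k=1: (−1)^1·1440.0000/(120)·0.8825^6·0.4704^2 = -1.253879
  k=2: (−1)^2·1440.0000/(96)·0.8825^4·0.4704^4 = +0.445271
d^4_{-2,-2}(0.9794) = +0.367803 -1.253879 +0.445271 = -0.440805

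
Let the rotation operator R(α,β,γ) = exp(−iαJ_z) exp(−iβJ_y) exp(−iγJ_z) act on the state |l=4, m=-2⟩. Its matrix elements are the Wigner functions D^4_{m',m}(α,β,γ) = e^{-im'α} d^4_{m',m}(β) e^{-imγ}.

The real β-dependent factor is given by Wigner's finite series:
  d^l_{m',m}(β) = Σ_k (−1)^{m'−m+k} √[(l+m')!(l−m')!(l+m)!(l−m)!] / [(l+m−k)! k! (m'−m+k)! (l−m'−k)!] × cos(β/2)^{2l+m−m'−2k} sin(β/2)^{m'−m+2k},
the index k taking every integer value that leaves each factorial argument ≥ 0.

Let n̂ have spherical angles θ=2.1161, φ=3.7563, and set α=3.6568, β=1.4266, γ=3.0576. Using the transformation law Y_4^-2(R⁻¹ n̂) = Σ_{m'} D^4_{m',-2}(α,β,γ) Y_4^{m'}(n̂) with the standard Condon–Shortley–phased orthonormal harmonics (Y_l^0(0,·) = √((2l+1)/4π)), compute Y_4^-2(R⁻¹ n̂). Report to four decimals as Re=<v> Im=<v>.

Re=0.3896 Im=-0.1804

Need the full column D^4_{m',-2} for m'=−4..4 at α=3.6568, β=1.4266, γ=3.0576.
cos(β/2)=0.756207, sin(β/2)=0.654333
d^4_{-4,-2}: single k=2 term ⇒ +0.423662;  D = -0.134093+0.401881i
d^4_{-3,-2}: k∈[1..2] ⇒ +0.346215 -0.777650 = -0.431434;  D = +0.082818+0.423411i
d^4_{-2,-2}: k∈[0..2] ⇒ +0.106936 -0.960775 +0.899183 = +0.045344;  D = +0.029501+0.034435i
d^4_{-1,-2}: k∈[0..2] ⇒ -0.392571 +1.469620 -0.733551 = +0.343498;  D = -0.322998-0.116888i
d^4_{0,-2}: k∈[0..2] ⇒ +0.759559 -1.516516 +0.425789 = -0.331167;  D = -0.326505+0.055370i
d^4_{1,-2}: k∈[0..2] ⇒ -0.979746 +1.100326 -0.164766 = -0.044187;  D = +0.034269-0.027894i
d^4_{2,-2}: k∈[0..2] ⇒ +0.899183 -0.538585 +0.033604 = +0.394202;  D = +0.143430-0.367182i
d^4_{3,-2}: k∈[0..1] ⇒ -0.582238 +0.145310 = -0.436928;  D = -0.062186-0.432480i
d^4_{4,-2}: single k=0 term ⇒ +0.237494;  D = -0.145239-0.187906i
Y_4^{m'}(θ=2.1161,φ=3.7563) and Σ D·Y over m':
  (-0.1341+0.4019i)·(-0.1834-0.1492i)  (+0.0828+0.4234i)·(-0.1095-0.3907i)  (+0.0295+0.0344i)·(+0.0723-0.2035i)  (-0.3230-0.1169i)·(-0.1914+0.1351i)  (-0.3265+0.0554i)·(-0.2684+0.0000i)  (+0.0343-0.0279i)·(+0.1914+0.1351i)  (+0.1434-0.3672i)·(+0.0723+0.2035i)  (-0.0622-0.4325i)·(+0.1095-0.3907i)  (-0.1452-0.1879i)·(-0.1834+0.1492i)
Y_4^-2(R⁻¹ n̂) = +0.389639-0.180433i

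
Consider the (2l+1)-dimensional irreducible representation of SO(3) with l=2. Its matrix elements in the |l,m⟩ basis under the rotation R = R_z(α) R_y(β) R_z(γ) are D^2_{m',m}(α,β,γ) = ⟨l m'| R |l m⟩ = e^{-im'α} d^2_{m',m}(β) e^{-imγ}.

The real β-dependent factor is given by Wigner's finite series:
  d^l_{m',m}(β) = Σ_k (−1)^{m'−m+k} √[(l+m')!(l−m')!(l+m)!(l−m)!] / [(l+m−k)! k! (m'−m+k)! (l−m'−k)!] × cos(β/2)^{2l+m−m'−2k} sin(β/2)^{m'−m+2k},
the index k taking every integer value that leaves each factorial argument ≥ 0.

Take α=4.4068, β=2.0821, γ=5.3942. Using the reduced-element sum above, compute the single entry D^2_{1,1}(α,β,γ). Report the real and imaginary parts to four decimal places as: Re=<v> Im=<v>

Re=0.4699 Im=-0.1856

D^2_{1,1}(4.4068,2.0821,5.3942) = e^{-i·1·4.4068}·d^2_{1,1}(2.0821)·e^{-i·1·5.3942}. Compute d first:
With c≡cos(β/2)=0.505314 and s≡sin(β/2)=0.862935, N=[6·1·6·1]^{1/2}=6.000000
k: max(0,(1)−(1))=0 … min(2+(1),2−(1))=1
  k=0: (−1)^0·6.0000/(6)·0.5053^4·0.8629^0 = +0.065200
  k=1: (−1)^1·6.0000/(2)·0.5053^2·0.8629^2 = -0.570428
d^2_{1,1}(2.0821) = +0.065200 -0.570428 = -0.505229
Phases: e^{-i·(1)·4.4068}=-0.300855+0.953670i, e^{-i·(1)·5.3942}=+0.630200+0.776433i ⇒ D=+0.469892-0.185626i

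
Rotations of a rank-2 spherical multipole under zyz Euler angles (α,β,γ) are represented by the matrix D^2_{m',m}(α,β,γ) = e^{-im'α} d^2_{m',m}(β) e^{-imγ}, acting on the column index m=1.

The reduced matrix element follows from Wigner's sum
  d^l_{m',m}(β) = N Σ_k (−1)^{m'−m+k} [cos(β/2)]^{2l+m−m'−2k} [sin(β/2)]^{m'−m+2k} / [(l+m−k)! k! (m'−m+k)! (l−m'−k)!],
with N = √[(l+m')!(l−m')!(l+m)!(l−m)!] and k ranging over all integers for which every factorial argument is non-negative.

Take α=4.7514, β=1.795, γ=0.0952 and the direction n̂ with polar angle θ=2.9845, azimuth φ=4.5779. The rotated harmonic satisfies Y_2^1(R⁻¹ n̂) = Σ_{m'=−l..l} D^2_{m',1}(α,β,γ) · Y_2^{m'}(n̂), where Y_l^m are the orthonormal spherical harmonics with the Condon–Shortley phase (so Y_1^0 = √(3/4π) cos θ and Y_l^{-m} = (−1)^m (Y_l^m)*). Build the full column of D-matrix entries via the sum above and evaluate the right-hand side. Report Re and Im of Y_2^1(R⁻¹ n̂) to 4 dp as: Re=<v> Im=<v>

Need the full column D^2_{m',1} for m'=−2..2 at α=4.7514, β=1.795, γ=0.0952.
cos(β/2)=0.623566, sin(β/2)=0.781770
d^2_{-2,1}: single k=3 term ⇒ +0.595868;  D = -0.595781+0.010235i
d^2_{-1,1}: k∈[2..3] ⇒ +0.712927 -0.373523 = +0.339404;  D = -0.019061-0.338869i
d^2_{0,1}: k∈[1..2] ⇒ +0.464304 -0.729787 = -0.265482;  D = -0.264280+0.025236i
d^2_{1,1}: k∈[0..1] ⇒ +0.151193 -0.712927 = -0.561734;  D = -0.075165-0.556683i
d^2_{2,1}: single k=0 term ⇒ -0.379103;  D = +0.373430-0.065341i
Y_2^{m'}(θ=2.9845,φ=4.5779) and Σ D·Y over m':
  (-0.5958+0.0102i)·(-0.0091-0.0025i)  (-0.0191-0.3389i)·(+0.0160-0.1183i)  (-0.2643+0.0252i)·(+0.6076+0.0000i)  (-0.0752-0.5567i)·(-0.0160-0.1183i)  (+0.3734-0.0653i)·(-0.0091+0.0025i)
Y_2^1(R⁻¹ n̂) = -0.263410+0.032904i

Re=-0.2634 Im=0.0329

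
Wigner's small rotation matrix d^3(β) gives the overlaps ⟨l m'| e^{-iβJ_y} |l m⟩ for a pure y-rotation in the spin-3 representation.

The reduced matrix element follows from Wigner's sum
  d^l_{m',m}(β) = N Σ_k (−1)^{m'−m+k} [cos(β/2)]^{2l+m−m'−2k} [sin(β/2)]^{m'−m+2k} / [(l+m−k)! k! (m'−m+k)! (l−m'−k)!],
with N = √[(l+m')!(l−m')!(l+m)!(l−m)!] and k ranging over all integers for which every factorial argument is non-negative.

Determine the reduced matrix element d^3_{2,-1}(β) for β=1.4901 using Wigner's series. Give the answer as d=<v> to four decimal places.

d=-0.4498

d^3_{2,-1}(β=1.4901) via Wigner's sum:
Half-angle: c=0.735054, s=0.678009. N=√(120·1·2·24)=75.894664
The bounds max(0,m−m')=0 and min(l+m,l−m')=1 give 2 terms
  k=0: (−1)^3·75.8947/(12)·0.7351^3·0.6780^3 = -0.782877
  k=1: (−1)^4·75.8947/(24)·0.7351^1·0.6780^5 = +0.333039
d^3_{2,-1}(1.4901) = -0.782877 +0.333039 = -0.449837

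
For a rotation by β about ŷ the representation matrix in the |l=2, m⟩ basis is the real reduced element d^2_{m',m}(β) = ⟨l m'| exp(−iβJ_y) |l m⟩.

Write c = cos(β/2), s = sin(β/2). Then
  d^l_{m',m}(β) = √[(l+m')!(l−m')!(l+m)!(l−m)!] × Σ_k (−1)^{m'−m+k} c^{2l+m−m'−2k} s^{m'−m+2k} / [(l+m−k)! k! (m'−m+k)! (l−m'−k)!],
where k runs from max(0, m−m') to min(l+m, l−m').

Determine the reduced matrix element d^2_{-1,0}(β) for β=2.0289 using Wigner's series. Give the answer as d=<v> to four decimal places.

d=-0.4858

d^2_{-1,0}(β=2.0289) via Wigner's sum:
Half-angle: c=0.528087, s=0.849190. N=√(1·6·2·2)=4.898979
k∈{1,2} keeps every argument non-negative
  k=1: (−1)^0·4.8990/(2)·0.5281^3·0.8492^1 = +0.306335
  k=2: (−1)^1·4.8990/(2)·0.5281^1·0.8492^3 = -0.792129
d^2_{-1,0}(2.0289) = +0.306335 -0.792129 = -0.485794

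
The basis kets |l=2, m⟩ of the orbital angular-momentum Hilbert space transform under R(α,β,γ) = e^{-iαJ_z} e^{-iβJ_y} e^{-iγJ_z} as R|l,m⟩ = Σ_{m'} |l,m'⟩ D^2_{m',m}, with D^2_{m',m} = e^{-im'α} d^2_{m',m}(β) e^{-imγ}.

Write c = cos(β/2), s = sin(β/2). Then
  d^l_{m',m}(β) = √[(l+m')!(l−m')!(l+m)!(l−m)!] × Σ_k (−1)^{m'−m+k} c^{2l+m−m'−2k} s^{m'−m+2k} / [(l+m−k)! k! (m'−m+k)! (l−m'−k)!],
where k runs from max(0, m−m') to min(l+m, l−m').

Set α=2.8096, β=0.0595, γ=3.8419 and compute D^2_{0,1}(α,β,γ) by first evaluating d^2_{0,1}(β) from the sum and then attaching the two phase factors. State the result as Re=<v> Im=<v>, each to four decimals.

D^2_{0,1}(2.8096,0.0595,3.8419) = e^{-i·0·2.8096}·d^2_{0,1}(0.0595)·e^{-i·1·3.8419}. Compute d first:
With c≡cos(β/2)=0.999558 and s≡sin(β/2)=0.029746, N=[2·2·6·1]^{1/2}=4.898979
k: max(0,(1)−(0))=1 … min(2+(1),2−(0))=2
  k=1: (−1)^0·4.8990/(2)·0.9996^3·0.0297^1 = +0.072765
  k=2: (−1)^1·4.8990/(2)·0.9996^1·0.0297^3 = -0.000064
d^2_{0,1}(0.0595) = +0.072765 -0.000064 = +0.072700
Phases: e^{-i·(0)·2.8096}=+1.000000+0.000000i, e^{-i·(1)·3.8419}=-0.764644+0.644453i ⇒ D=-0.055590+0.046852i

Re=-0.0556 Im=0.0469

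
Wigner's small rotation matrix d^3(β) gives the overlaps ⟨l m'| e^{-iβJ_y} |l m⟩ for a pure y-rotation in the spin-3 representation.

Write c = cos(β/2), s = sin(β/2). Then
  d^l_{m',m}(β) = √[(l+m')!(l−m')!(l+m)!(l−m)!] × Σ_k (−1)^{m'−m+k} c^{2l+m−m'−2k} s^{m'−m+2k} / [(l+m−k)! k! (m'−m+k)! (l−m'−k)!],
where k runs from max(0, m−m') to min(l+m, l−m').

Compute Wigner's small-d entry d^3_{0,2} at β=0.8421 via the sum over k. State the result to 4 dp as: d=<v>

d^3_{0,2}(β=0.8421) via Wigner's sum:
Half-angle: c=0.912660, s=0.408719. N=√(6·6·120·1)=65.726707
k: max(0,(2)−(0))=2 … min(3+(2),3−(0))=3
  k=2: (−1)^0·65.7267/(12)·0.9127^4·0.4087^2 = +0.634814
  k=3: (−1)^1·65.7267/(12)·0.9127^2·0.4087^4 = -0.127315
d^3_{0,2}(0.8421) = +0.634814 -0.127315 = +0.507500

d=0.5075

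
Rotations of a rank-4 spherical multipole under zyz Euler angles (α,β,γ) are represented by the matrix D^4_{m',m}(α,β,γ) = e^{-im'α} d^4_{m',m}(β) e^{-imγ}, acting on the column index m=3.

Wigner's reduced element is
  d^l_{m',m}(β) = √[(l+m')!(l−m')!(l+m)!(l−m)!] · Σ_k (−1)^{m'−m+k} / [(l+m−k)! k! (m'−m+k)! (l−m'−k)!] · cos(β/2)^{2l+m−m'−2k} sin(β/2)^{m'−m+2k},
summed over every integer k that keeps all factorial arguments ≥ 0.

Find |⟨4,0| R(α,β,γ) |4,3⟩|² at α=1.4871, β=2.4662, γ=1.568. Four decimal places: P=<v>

P=0.0796

D^4_{0,3}(1.4871,2.4662,1.568) = e^{-i·0·1.4871}·d^4_{0,3}(2.4662)·e^{-i·3·1.568}. Compute d first:
c=cos(2.4662/2)=0.331314, s=sin(2.4662/2)=0.943520; N=√[24·24·5040·1]=1703.830978
k∈{3,4} keeps every argument non-negative
  k=3: (−1)^0·1703.8310/(144)·0.3313^5·0.9435^3 = +0.039675
  k=4: (−1)^1·1703.8310/(144)·0.3313^3·0.9435^5 = -0.321767
d^4_{0,3}(2.4662) = +0.039675 -0.321767 = -0.282092
|D^4_{0,3}|² = |d^4_{0,3}(β)|² = (-0.282092)² = 0.079576 (the z-rotation phases have unit modulus)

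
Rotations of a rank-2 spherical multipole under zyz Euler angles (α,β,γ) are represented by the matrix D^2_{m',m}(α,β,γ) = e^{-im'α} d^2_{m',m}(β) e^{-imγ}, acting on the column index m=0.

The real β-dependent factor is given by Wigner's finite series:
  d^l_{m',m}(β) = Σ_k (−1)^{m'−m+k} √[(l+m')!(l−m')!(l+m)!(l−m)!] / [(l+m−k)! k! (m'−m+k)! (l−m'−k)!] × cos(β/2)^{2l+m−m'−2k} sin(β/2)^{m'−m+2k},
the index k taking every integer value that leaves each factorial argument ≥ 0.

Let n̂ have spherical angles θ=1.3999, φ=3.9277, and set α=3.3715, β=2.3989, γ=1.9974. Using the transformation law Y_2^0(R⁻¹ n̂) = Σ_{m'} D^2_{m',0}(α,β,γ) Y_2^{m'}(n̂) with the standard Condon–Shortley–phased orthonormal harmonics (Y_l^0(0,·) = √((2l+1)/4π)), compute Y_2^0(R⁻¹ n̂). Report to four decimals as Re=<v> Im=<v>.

Need the full column D^2_{m',0} for m'=−2..2 at α=3.3715, β=2.3989, γ=1.9974.
cos(β/2)=0.362870, sin(β/2)=0.931840
d^2_{-2,0}: single k=2 term ⇒ +0.280066;  D = +0.250977+0.124288i
d^2_{-1,0}: k∈[1..2] ⇒ +0.109061 -0.719202 = -0.610140;  D = +0.594086+0.139043i
d^2_{0,0}: k∈[0..2] ⇒ +0.017338 -0.457346 +0.753989 = +0.313980;  D = +0.313980+0.000000i
d^2_{1,0}: k∈[0..1] ⇒ -0.109061 +0.719202 = +0.610140;  D = -0.594086+0.139043i
d^2_{2,0}: single k=0 term ⇒ +0.280066;  D = +0.250977-0.124288i
Y_2^{m'}(θ=1.3999,φ=3.9277) and Σ D·Y over m':
  (+0.2510+0.1243i)·(-0.0005-0.3751i)  (+0.5941+0.1390i)·(-0.0915+0.0916i)  (+0.3140+0.0000i)·(-0.2880+0.0000i)  (-0.5941+0.1390i)·(+0.0915+0.0916i)  (+0.2510-0.1243i)·(-0.0005+0.3751i)
Y_2^0(R⁻¹ n̂) = -0.131636+0.000000i

Re=-0.1316 Im=0.0000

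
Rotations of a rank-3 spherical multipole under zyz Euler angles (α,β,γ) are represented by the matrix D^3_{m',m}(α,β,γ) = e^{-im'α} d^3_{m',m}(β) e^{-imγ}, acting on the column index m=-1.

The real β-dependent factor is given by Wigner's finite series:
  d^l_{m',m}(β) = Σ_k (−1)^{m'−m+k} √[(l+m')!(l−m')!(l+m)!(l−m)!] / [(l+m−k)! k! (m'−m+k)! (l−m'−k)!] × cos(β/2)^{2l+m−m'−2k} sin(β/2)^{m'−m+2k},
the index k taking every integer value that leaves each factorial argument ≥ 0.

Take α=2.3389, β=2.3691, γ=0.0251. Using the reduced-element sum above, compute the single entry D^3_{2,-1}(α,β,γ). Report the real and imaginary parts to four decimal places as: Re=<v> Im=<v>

Re=-0.0324 Im=0.5428

D^3_{2,-1}(2.3389,2.3691,0.0251) = e^{-i·2·2.3389}·d^3_{2,-1}(2.3691)·e^{-i·-1·0.0251}. Compute d first:
Half-angle: c=0.376714, s=0.926330. N=√(120·1·2·24)=75.894664
k: max(0,(-1)−(2))=0 … min(3+(-1),3−(2))=1
  k=0: (−1)^3·75.8947/(12)·0.3767^3·0.9263^3 = -0.268758
  k=1: (−1)^4·75.8947/(24)·0.3767^1·0.9263^5 = +0.812530
d^3_{2,-1}(2.3691) = -0.268758 +0.812530 = +0.543772
D = (-0.034582+0.999402i)·(+0.543772)·(+0.999685+0.025097i) = -0.032438+0.542804i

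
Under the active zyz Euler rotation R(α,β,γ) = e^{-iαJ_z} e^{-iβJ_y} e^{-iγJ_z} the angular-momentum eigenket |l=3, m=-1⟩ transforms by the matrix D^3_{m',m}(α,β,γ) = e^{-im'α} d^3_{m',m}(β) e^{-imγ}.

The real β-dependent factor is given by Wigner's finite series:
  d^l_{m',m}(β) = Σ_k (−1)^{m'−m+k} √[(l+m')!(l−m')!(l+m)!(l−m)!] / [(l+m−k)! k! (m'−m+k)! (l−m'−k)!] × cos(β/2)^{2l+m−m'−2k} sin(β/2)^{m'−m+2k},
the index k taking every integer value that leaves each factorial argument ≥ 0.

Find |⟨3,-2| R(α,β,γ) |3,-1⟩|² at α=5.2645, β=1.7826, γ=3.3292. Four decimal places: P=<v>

P=0.2477

First d^3_{-2,-1}(β=1.7826), then the phase factors e^{-i(-2)α} and e^{-i(-1)γ}:
c=cos(1.7826/2)=0.628401, s=sin(1.7826/2)=0.777889; N=√[1·120·2·24]=75.894664
k∈{1,2} keeps every argument non-negative
  k=1: (−1)^0·75.8947/(24)·0.6284^5·0.7779^1 = +0.241048
  k=2: (−1)^1·75.8947/(12)·0.6284^3·0.7779^3 = -0.738745
d^3_{-2,-1}(1.7826) = +0.241048 -0.738745 = -0.497697
|D^3_{-2,-1}|² = |d^3_{-2,-1}(β)|² = (-0.497697)² = 0.247703 (the z-rotation phases have unit modulus)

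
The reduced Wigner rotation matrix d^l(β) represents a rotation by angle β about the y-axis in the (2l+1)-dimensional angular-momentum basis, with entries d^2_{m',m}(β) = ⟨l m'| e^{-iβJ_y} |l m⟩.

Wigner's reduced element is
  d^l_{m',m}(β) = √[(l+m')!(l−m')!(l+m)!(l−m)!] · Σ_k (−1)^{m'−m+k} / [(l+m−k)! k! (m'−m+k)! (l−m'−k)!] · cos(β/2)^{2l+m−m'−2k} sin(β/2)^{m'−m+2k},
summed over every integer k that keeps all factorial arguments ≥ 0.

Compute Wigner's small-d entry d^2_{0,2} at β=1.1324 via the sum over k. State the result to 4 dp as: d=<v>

d^2_{0,2}(β=1.1324) via Wigner's sum:
With c≡cos(β/2)=0.843945 and s≡sin(β/2)=0.536429, N=[2·2·24·1]^{1/2}=9.797959
k∈{2} keeps every argument non-negative
  k=2: (−1)^0·9.7980/(4)·0.8439^2·0.5364^2 = +0.502029
d^2_{0,2}(1.1324) = +0.502029

d=0.5020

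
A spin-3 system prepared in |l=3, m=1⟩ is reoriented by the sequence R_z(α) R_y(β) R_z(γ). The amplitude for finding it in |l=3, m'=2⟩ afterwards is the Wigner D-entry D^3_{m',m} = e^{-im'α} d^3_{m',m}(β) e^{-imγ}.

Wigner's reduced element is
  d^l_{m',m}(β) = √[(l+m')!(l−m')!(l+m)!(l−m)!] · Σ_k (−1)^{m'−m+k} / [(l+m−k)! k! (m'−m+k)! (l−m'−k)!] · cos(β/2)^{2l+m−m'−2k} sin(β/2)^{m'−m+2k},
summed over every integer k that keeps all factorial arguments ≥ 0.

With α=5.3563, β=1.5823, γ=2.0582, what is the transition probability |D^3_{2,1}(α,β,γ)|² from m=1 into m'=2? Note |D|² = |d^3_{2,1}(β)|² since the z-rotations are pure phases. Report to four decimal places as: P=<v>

P=0.1634

Split into d^3_{2,1}(β=1.5823) × two z-phases.
Half-angle: c=0.703028, s=0.711162. N=√(120·1·24·2)=75.894664
The bounds max(0,m−m')=0 and min(l+m,l−m')=1 give 2 terms
  k=0: (−1)^1·75.8947/(24)·0.7030^5·0.7112^1 = -0.386217
  k=1: (−1)^2·75.8947/(12)·0.7030^3·0.7112^3 = +0.790412
d^3_{2,1}(1.5823) = -0.386217 +0.790412 = +0.404195
|D^3_{2,1}|² = |d^3_{2,1}(β)|² = (+0.404195)² = 0.163374 (the z-rotation phases have unit modulus)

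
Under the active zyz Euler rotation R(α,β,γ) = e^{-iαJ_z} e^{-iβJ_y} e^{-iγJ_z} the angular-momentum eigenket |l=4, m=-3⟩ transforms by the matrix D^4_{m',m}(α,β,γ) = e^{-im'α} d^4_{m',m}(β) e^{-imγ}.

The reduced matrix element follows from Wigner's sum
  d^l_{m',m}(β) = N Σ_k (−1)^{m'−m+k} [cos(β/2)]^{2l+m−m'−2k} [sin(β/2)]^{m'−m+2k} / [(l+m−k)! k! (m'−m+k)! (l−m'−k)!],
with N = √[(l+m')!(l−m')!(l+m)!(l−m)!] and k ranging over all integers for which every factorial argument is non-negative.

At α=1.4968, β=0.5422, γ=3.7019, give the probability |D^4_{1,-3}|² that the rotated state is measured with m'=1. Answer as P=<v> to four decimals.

P=0.0031

D^4_{1,-3}(1.4968,0.5422,3.7019) = e^{-i·1·1.4968}·d^4_{1,-3}(0.5422)·e^{-i·-3·3.7019}. Compute d first:
Half-angle: c=0.963477, s=0.267791. N=√(120·6·1·5040)=1904.940944
k∈{0,1} keeps every argument non-negative
  k=0: (−1)^4·1904.9409/(144)·0.9635^4·0.2678^4 = +0.058623
  k=1: (−1)^5·1904.9409/(240)·0.9635^2·0.2678^6 = -0.002717
d^4_{1,-3}(0.5422) = +0.058623 -0.002717 = +0.055906
|D^4_{1,-3}|² = |d^4_{1,-3}(β)|² = (+0.055906)² = 0.003125 (the z-rotation phases have unit modulus)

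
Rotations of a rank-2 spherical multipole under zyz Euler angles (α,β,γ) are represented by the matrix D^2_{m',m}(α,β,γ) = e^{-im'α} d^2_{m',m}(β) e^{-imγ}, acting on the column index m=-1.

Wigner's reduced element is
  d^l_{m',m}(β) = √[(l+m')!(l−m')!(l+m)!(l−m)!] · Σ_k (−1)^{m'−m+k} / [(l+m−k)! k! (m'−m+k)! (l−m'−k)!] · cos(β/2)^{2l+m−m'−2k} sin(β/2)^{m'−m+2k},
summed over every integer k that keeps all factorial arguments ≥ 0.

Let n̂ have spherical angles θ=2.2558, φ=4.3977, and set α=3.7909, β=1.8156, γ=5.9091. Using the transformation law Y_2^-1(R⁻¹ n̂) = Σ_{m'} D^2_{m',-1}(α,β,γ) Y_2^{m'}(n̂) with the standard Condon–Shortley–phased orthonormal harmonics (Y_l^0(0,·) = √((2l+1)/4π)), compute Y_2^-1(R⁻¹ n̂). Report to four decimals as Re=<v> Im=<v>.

Re=0.1586 Im=-0.3447

Need the full column D^2_{m',-1} for m'=−2..2 at α=3.7909, β=1.8156, γ=5.9091.
cos(β/2)=0.615481, sin(β/2)=0.788152
d^2_{-2,-1}: single k=1 term ⇒ +0.367523;  D = +0.221326+0.293407i
d^2_{-1,-1}: k∈[0..1] ⇒ +0.143502 -0.705944 = -0.562442;  D = +0.541274+0.152850i
d^2_{0,-1}: k∈[0..1] ⇒ -0.450121 +0.738108 = +0.287986;  D = +0.268070-0.105236i
d^2_{1,-1}: k∈[0..1] ⇒ +0.705944 -0.385868 = +0.320076;  D = -0.166591+0.273306i
d^2_{2,-1}: single k=0 term ⇒ -0.602662;  D = +0.061307+0.599536i
Y_2^{m'}(θ=2.2558,φ=4.3977) and Σ D·Y over m':
  (+0.2213+0.2934i)·(-0.1873-0.1364i)  (+0.5413+0.1528i)·(+0.1172-0.3599i)  (+0.2681-0.1052i)·(+0.0633+0.0000i)  (-0.1666+0.2733i)·(-0.1172-0.3599i)  (+0.0613+0.5995i)·(-0.1873+0.1364i)
Y_2^-1(R⁻¹ n̂) = +0.158623-0.344679i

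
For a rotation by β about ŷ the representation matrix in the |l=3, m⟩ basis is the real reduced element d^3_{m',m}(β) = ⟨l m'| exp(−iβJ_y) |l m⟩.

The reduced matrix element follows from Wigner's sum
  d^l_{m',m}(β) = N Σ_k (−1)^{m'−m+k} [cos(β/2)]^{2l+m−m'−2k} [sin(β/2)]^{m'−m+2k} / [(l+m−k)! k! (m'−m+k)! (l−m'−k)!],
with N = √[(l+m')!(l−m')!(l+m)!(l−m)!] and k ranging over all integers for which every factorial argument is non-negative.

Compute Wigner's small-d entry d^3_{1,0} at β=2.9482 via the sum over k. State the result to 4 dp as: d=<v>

d=-0.3175

d^3_{1,0}(β=2.9482) via Wigner's sum:
With c≡cos(β/2)=0.096546 and s≡sin(β/2)=0.995329, N=[24·2·6·6]^{1/2}=41.569219
Admissible k: 0..2 (factorial args all ≥0)
  k=0: (−1)^1·41.5692/(12)·0.0965^5·0.9953^1 = -0.000029
  k=1: (−1)^2·41.5692/(4)·0.0965^3·0.9953^3 = +0.009222
  k=2: (−1)^3·41.5692/(12)·0.0965^1·0.9953^5 = -0.326705
d^3_{1,0}(2.9482) = -0.000029 +0.009222 -0.326705 = -0.317512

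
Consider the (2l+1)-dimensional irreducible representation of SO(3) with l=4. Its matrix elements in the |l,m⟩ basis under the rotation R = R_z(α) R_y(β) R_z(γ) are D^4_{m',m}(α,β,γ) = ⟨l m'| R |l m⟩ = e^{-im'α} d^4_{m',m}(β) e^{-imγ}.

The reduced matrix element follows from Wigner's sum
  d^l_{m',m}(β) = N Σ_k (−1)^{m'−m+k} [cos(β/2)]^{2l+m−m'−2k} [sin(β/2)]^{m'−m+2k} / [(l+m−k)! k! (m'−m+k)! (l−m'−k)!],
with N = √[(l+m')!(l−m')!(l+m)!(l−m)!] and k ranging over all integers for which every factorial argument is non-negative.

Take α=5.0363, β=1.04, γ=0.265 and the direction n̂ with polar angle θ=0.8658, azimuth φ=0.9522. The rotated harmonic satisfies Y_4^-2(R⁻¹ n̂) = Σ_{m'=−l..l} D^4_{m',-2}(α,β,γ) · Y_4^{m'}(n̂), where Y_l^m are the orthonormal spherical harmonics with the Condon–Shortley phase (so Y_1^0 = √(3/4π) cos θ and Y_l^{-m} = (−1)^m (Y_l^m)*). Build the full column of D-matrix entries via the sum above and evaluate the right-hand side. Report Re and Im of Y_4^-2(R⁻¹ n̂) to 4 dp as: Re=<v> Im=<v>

Need the full column D^4_{m',-2} for m'=−4..4 at α=5.0363, β=1.04, γ=0.265.
cos(β/2)=0.867819, sin(β/2)=0.496880
d^4_{-4,-2}: single k=2 term ⇒ +0.558030;  D = -0.140678+0.540007i
d^4_{-3,-2}: k∈[1..2] ⇒ +0.689160 -0.677776 = +0.011384;  D = -0.011357+0.000786i
d^4_{-2,-2}: k∈[0..2] ⇒ +0.321687 -1.265494 +0.518579 = -0.425228;  D = +0.162836+0.392814i
d^4_{-1,-2}: k∈[0..2] ⇒ -0.781435 +1.280877 -0.279937 = +0.219505;  D = +0.165475-0.144224i
d^4_{0,-2}: k∈[0..2] ⇒ +1.000461 -0.874608 +0.107520 = +0.233373;  D = +0.201355+0.117978i
d^4_{1,-2}: k∈[0..2] ⇒ -0.853918 +0.419906 -0.027531 = -0.461543;  D = +0.094447-0.451776i
d^4_{2,-2}: k∈[0..2] ⇒ +0.518579 -0.136003 +0.003715 = +0.386291;  D = -0.383613+0.045408i
d^4_{3,-2}: k∈[0..1] ⇒ -0.222193 +0.024280 = -0.197913;  D = +0.084609+0.178916i
d^4_{4,-2}: single k=0 term ⇒ +0.059972;  D = +0.043236-0.041561i
Y_4^{m'}(θ=0.8658,φ=0.9522) and Σ D·Y over m':
  (-0.1407+0.5400i)·(-0.1170+0.0921i)  (-0.0114+0.0008i)·(-0.3439-0.1007i)  (+0.1628+0.3928i)·(-0.1232-0.3556i)  (+0.1655-0.1442i)·(-0.0082+0.0115i)  (+0.2014+0.1180i)·(-0.3624+0.0000i)  (+0.0944-0.4518i)·(+0.0082+0.0115i)  (-0.3836+0.0454i)·(-0.1232+0.3556i)  (+0.0846+0.1789i)·(+0.3439-0.1007i)  (+0.0432-0.0416i)·(-0.1170-0.0921i)
Y_4^-2(R⁻¹ n̂) = +0.092962-0.311990i

Re=0.0930 Im=-0.3120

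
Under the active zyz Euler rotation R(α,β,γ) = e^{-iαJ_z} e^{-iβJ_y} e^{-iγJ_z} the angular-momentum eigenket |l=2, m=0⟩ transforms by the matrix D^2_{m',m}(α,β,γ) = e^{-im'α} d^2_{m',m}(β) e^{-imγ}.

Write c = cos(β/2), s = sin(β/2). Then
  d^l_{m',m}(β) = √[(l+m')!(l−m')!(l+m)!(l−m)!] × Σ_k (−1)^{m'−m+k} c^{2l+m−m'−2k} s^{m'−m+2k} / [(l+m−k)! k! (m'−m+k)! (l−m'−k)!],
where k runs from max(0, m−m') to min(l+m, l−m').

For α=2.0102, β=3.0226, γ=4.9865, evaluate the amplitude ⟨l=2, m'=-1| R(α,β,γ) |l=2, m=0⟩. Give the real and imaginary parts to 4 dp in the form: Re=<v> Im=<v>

First d^2_{-1,0}(β=3.0226), then the phase factors e^{-i(-1)α} and e^{-i(0)γ}:
c=cos(3.0226/2)=0.059461, s=sin(3.0226/2)=0.998231; N=√[1·6·2·2]=4.898979
k: max(0,(0)−(-1))=1 … min(2+(0),2−(-1))=2
  k=1: (−1)^0·4.8990/(2)·0.0595^3·0.9982^1 = +0.000514
  k=2: (−1)^1·4.8990/(2)·0.0595^1·0.9982^3 = -0.144878
d^2_{-1,0}(3.0226) = +0.000514 -0.144878 = -0.144364
Attach z-rotation phases: D = e^{-i(-1)(2.0102)}·(-0.144364)·e^{-i(0)(4.9865)} = +0.061412-0.130650i

Re=0.0614 Im=-0.1307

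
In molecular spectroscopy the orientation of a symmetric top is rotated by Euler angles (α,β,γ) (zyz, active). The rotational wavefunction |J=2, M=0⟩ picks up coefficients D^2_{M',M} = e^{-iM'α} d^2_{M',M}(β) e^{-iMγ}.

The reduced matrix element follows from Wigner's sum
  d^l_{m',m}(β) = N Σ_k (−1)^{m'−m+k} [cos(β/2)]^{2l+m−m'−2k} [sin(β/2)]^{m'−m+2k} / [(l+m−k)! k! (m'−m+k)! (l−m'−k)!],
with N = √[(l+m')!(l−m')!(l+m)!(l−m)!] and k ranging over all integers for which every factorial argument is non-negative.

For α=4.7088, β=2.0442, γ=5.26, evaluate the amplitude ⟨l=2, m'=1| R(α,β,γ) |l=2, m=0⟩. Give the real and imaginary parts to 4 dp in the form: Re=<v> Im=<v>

Re=-0.0018 Im=0.4970

Split into d^2_{1,0}(β=2.0442) × two z-phases.
Half-angle: c=0.521575, s=0.853205. N=√(6·1·2·2)=4.898979
k: max(0,(0)−(1))=0 … min(2+(0),2−(1))=1
  k=0: (−1)^1·4.8990/(2)·0.5216^3·0.8532^1 = -0.296538
  k=1: (−1)^2·4.8990/(2)·0.5216^1·0.8532^3 = +0.793511
d^2_{1,0}(2.0442) = -0.296538 +0.793511 = +0.496973
D = (-0.003589+0.999994i)·(+0.496973)·(+1.000000+0.000000i) = -0.001784+0.496970i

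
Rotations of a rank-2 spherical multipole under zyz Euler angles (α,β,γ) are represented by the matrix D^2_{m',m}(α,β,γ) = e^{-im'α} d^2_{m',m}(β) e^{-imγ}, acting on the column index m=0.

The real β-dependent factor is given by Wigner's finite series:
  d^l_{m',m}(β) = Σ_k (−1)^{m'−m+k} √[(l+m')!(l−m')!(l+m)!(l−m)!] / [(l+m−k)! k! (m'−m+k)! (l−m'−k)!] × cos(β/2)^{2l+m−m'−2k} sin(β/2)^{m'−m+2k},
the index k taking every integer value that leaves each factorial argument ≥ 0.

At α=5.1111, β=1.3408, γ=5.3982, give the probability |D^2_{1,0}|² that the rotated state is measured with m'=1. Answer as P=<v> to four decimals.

First d^2_{1,0}(β=1.3408), then the phase factors e^{-i(1)α} and e^{-i(0)γ}:
c=cos(1.3408/2)=0.783573, s=sin(1.3408/2)=0.621299; N=√[6·1·2·2]=4.898979
The bounds max(0,m−m')=0 and min(l+m,l−m')=1 give 2 terms
  k=0: (−1)^1·4.8990/(2)·0.7836^3·0.6213^1 = -0.732176
  k=1: (−1)^2·4.8990/(2)·0.7836^1·0.6213^3 = +0.460318
d^2_{1,0}(1.3408) = -0.732176 +0.460318 = -0.271858
|D^2_{1,0}|² = |d^2_{1,0}(β)|² = (-0.271858)² = 0.073907 (the z-rotation phases have unit modulus)

P=0.0739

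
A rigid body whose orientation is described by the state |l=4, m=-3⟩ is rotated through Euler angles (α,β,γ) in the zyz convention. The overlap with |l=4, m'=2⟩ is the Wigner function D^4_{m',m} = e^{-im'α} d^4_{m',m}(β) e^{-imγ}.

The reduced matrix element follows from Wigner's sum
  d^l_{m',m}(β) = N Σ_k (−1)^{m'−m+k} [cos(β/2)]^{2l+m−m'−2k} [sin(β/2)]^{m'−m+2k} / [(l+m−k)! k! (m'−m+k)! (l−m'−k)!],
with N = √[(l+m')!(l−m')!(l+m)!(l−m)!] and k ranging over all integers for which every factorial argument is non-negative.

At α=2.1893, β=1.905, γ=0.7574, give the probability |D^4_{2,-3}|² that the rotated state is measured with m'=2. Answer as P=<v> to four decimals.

D^4_{2,-3}(2.1893,1.905,0.7574) = e^{-i·2·2.1893}·d^4_{2,-3}(1.905)·e^{-i·-3·0.7574}. Compute d first:
With c≡cos(β/2)=0.579648 and s≡sin(β/2)=0.814867, N=[720·2·1·5040]^{1/2}=2693.993318
Admissible k: 0..1 (factorial args all ≥0)
  k=0: (−1)^5·2693.9933/(240)·0.5796^3·0.8149^5 = -0.785438
  k=1: (−1)^6·2693.9933/(720)·0.5796^1·0.8149^7 = +0.517411
d^4_{2,-3}(1.905) = -0.785438 +0.517411 = -0.268027
|D^4_{2,-3}|² = |d^4_{2,-3}(β)|² = (-0.268027)² = 0.071838 (the z-rotation phases have unit modulus)

P=0.0718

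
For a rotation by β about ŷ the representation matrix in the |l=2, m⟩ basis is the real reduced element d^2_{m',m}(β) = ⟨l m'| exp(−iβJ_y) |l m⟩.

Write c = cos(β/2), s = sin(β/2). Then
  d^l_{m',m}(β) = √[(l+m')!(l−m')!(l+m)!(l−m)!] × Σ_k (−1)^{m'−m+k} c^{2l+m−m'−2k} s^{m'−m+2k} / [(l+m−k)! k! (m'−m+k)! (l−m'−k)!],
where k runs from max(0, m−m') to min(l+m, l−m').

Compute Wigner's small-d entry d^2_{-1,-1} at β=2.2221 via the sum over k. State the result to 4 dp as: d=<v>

d^2_{-1,-1}(β=2.2221) via Wigner's sum:
With c≡cos(β/2)=0.443721 and s≡sin(β/2)=0.896165, N=[1·6·1·6]^{1/2}=6.000000
The bounds max(0,m−m')=0 and min(l+m,l−m')=1 give 2 terms
  k=0: (−1)^0·6.0000/(6)·0.4437^4·0.8962^0 = +0.038765
  k=1: (−1)^1·6.0000/(2)·0.4437^2·0.8962^2 = -0.474370
d^2_{-1,-1}(2.2221) = +0.038765 -0.474370 = -0.435605

d=-0.4356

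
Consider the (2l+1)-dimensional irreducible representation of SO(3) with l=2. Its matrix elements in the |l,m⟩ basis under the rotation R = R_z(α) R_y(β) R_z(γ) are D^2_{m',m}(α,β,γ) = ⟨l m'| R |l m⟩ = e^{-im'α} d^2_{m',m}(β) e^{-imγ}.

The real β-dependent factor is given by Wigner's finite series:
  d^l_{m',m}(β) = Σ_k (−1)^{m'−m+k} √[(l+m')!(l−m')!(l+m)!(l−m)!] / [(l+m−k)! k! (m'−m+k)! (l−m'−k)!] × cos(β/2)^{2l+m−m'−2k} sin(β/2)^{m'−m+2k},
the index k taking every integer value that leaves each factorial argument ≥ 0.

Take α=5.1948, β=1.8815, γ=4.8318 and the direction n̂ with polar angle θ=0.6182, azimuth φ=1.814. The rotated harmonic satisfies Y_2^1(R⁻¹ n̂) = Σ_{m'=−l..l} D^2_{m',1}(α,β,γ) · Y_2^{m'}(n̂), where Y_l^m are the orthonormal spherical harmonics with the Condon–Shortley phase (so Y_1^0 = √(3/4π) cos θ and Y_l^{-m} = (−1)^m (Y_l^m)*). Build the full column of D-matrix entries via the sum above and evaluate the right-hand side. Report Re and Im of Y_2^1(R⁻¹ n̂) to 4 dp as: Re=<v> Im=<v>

Re=-0.1263 Im=-0.3537

Need the full column D^2_{m',1} for m'=−2..2 at α=5.1948, β=1.8815, γ=4.8318.
cos(β/2)=0.589182, sin(β/2)=0.808000
d^2_{-2,1}: single k=3 term ⇒ +0.621604;  D = +0.465112-0.412387i
d^2_{-1,1}: k∈[2..3] ⇒ +0.679897 -0.426232 = +0.253666;  D = +0.237136+0.090072i
d^2_{0,1}: k∈[1..2] ⇒ +0.404796 -0.761307 = -0.356511;  D = -0.042470-0.353972i
d^2_{1,1}: k∈[0..1] ⇒ +0.120503 -0.679897 = -0.559394;  D = +0.461112-0.316698i
d^2_{2,1}: single k=0 term ⇒ -0.330514;  D = +0.292157+0.154545i
Y_2^{m'}(θ=0.6182,φ=1.814) and Σ D·Y over m':
  (+0.4651-0.4124i)·(-0.1147+0.0607i)  (+0.2371+0.0901i)·(-0.0879-0.3541i)  (-0.0425-0.3540i)·(+0.3130+0.0000i)  (+0.4611-0.3167i)·(+0.0879-0.3541i)  (+0.2922+0.1545i)·(-0.1147-0.0607i)
Y_2^1(R⁻¹ n̂) = -0.126343-0.353735i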